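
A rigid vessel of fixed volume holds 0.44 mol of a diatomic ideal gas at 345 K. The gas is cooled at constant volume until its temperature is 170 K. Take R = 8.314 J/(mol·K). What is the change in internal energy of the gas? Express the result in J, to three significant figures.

Constant volume ⇒ W = 0, so Q = ΔU = nCᵥΔT with Cᵥ = 5R/2 = 20.79 J/(mol·K).
ΔU = (0.44)(20.79)(170 − 345) = -1600 J.

ΔU ≈ -1600 J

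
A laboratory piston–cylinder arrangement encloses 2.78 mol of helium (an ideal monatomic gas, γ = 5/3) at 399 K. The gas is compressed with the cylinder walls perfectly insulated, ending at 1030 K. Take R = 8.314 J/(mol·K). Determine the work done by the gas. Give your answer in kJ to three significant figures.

W ≈ -21.9 kJ

Adiabatic ⇒ Q = 0, so W_by = −ΔU = nCᵥ(T₁ − T₂).
Cᵥ = 3R/2 = 12.47 J/(mol·K).
W = (2.78)(12.47)(399 − 1030) = -21876 J.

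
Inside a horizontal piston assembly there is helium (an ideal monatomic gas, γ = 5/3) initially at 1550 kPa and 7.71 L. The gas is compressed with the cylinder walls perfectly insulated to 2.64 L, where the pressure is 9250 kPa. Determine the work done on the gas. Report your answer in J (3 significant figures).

W ≈ 18700 J

Adiabatic: W = (P₁V₁ − P₂V₂)/(γ − 1) with γ = 5/3.
P₁V₁ = 11950 J, P₂V₂ = 24420 J.
W = (11950 − 24420) / 0.6667 = -18704 J.
Work on gas = −W_by = 18704 J.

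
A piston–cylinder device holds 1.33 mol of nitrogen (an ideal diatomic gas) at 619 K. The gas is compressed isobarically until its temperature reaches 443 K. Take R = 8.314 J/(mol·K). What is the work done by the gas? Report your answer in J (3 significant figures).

W ≈ -1950 J

Isobaric: W = P ΔV = nR ΔT.
W = (1.33)(8.314)(443 − 619) = -1946 J.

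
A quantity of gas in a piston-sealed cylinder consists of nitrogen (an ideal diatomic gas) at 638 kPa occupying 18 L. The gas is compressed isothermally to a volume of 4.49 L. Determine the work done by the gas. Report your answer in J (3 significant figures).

W ≈ -15900 J

Isothermal: W = nRT ln(V₂/V₁) = P₁V₁ ln(V₂/V₁).
P₁V₁ = (638 kPa)(18 L) = 11484 J.
W = 11484 × ln(4.49/18) = 11484 × -1.389
W_by_gas = -15946 J.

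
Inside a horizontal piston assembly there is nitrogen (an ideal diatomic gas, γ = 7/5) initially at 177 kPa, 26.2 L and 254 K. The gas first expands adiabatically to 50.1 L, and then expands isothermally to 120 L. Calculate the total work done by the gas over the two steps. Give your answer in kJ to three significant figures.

Step 1 (adiabatic): W = (P₁V₁ − P₂V₂)/(γ−1) = (4637 − 3578)/0.4 = 2648 J.
After step 1: P = 71.42 kPa, V = 50.1 L, T = 196 K.
Step 2 (isothermal): W = P₁V₁ ln(V₂/V₁) = (3578) ln(120/50.1) = 3125 J.
W_total = 2648 + 3125 = 5774 J.

W_total ≈ 5.77 kJ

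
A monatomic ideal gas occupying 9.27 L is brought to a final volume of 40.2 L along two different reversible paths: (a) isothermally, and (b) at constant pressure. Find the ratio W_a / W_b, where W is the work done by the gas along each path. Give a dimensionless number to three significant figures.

Path (a) isothermal: W = P₁V₁ ln(V₂/V₁) → W_a/(P₁V₁) = 1.467.
Path (b) isobaric: W = P₁(V₂ − V₁) → W_b/(P₁V₁) = 3.337.
W_a / W_b = 1.467 / 3.337 = 0.4397.

W_a / W_b ≈ 0.440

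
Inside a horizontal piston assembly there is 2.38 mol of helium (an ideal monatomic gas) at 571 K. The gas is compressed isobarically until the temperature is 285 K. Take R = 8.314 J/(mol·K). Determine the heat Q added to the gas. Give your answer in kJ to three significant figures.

Isobaric: W = nRΔT = (2.38)(8.314)(-286) = -5659 J.
ΔU = nCᵥΔT with Cᵥ = 3R/2: ΔU = (2.38)(12.47)(-286) = -8489 J.
Q = ΔU + W = -8489 − 5659 = -14148 J.

Q ≈ -14.1 kJ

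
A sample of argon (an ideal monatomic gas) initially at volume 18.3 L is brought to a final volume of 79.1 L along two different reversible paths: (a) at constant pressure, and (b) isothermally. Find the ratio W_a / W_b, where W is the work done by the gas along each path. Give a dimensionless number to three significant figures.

Path (a) isobaric: W = P₁(V₂ − V₁) → W_a/(P₁V₁) = 3.322.
Path (b) isothermal: W = P₁V₁ ln(V₂/V₁) → W_b/(P₁V₁) = 1.464.
W_a / W_b = 3.322 / 1.464 = 2.27.

W_a / W_b ≈ 2.27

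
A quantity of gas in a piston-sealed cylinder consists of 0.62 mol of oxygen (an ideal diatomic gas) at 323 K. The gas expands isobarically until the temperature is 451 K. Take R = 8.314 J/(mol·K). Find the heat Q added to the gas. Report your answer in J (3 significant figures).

Q ≈ 2310 J

Isobaric: W = nRΔT = (0.62)(8.314)(128) = 659.8 J.
ΔU = nCᵥΔT with Cᵥ = 5R/2: ΔU = (0.62)(20.79)(128) = 1649 J.
Q = ΔU + W = 1649 + 659.8 = 2309 J.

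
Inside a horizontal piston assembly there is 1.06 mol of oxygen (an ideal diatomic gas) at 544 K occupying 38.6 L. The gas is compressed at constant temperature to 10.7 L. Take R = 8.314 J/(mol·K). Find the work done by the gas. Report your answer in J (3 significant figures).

W ≈ -6150 J

Isothermal: W = nRT ln(V₂/V₁).
W = (1.06)(8.314)(544) × ln(10.7/38.6)
  = 4794 × -1.283
W_by_gas = -6151 J.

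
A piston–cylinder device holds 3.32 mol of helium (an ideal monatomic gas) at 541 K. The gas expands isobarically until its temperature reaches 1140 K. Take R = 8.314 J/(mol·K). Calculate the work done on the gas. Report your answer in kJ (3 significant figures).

W ≈ -16.5 kJ

Isobaric: W = P ΔV = nR ΔT.
W = (3.32)(8.314)(1140 − 541) = 16534 J.
Work on gas = −W_by = -16534 J.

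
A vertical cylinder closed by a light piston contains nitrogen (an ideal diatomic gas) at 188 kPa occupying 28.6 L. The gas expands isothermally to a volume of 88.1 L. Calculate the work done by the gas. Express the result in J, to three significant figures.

W ≈ 6050 J

Isothermal: W = nRT ln(V₂/V₁) = P₁V₁ ln(V₂/V₁).
P₁V₁ = (188 kPa)(28.6 L) = 5377 J.
W = 5377 × ln(88.1/28.6) = 5377 × 1.125
W_by_gas = 6049 J.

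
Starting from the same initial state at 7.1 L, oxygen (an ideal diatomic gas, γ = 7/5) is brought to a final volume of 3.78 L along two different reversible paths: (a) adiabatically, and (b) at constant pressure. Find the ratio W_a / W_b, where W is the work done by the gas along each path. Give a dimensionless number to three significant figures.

Path (a) adiabatic: W = P₁V₁(1 − (V₁/V₂)^(γ−1))/(γ−1) → W_a/(P₁V₁) = -0.717.
Path (b) isobaric: W = P₁(V₂ − V₁) → W_b/(P₁V₁) = -0.4676.
W_a / W_b = -0.717 / -0.4676 = 1.533.

W_a / W_b ≈ 1.53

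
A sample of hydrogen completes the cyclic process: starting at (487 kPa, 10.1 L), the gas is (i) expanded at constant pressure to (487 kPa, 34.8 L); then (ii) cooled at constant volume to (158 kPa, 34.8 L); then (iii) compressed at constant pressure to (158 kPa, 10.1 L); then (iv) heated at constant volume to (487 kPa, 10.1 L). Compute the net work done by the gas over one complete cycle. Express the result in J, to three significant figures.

W_net ≈ 8130 J

Constant-volume legs do no work.
W(i) = (487)(34.8 − 10.1) = 12029 J; W(iii) = (158)(10.1 − 34.8) = -3903 J.
W_net = 12029 − 3903 = 8126 J (the clockwise enclosed area).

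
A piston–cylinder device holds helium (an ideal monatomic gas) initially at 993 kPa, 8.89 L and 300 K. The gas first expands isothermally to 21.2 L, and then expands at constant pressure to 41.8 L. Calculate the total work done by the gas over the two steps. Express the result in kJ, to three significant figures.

Step 1 (isothermal): W = P₁V₁ ln(V₂/V₁) = (8828) ln(21.2/8.89) = 7672 J.
After step 1: P = 416.4 kPa, V = 21.2 L, T = 300 K.
Step 2 (isobaric): W = PΔV = (416.4 kPa)(41.8 − 21.2 L) = 8578 J.
W_total = 7672 + 8578 = 16250 J.

W_total ≈ 16.2 kJ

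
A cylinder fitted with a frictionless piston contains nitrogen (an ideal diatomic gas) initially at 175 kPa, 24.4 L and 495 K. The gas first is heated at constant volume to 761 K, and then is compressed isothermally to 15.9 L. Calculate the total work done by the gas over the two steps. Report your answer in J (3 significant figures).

Step 1 (isochoric): W = 0 (constant volume).
After step 1: P = 269 kPa (V unchanged).
Step 2 (isothermal): W = P₁V₁ ln(V₂/V₁) = (6565) ln(15.9/24.4) = -2811 J.
W_total = 0 − 2811 = -2811 J.

W_total ≈ -2810 J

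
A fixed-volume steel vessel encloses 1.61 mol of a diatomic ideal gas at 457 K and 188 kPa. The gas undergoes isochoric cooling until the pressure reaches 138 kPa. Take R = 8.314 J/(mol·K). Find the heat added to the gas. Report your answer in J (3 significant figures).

Constant volume ⇒ W = 0, so Q = ΔU = nCᵥΔT with Cᵥ = 5R/2 = 20.79 J/(mol·K).
At constant V, T₂/T₁ = P₂/P₁ ⇒ ΔT = T₁(P₂/P₁ − 1) = 457·(138/188 − 1) = -121.5 K.
ΔU = (1.61)(20.79)(-121.5) = -4067 J.

Q ≈ -4070 J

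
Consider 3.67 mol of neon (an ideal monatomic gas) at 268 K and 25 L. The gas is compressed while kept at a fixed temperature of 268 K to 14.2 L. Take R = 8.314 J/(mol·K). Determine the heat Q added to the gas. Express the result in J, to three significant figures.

Q ≈ -4630 J

Isothermal ⇒ ΔU = 0, so Q = W = nRT ln(V₂/V₁).
Q = (3.67)(8.314)(268) ln(14.2/25) = 8177 × -0.5656 = -4625 J.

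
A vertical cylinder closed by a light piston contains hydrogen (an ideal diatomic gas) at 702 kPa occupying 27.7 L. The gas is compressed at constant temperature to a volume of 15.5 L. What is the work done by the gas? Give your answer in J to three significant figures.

W ≈ -11300 J

Isothermal: W = nRT ln(V₂/V₁) = P₁V₁ ln(V₂/V₁).
P₁V₁ = (702 kPa)(27.7 L) = 19445 J.
W = 19445 × ln(15.5/27.7) = 19445 × -0.5806
W_by_gas = -11290 J.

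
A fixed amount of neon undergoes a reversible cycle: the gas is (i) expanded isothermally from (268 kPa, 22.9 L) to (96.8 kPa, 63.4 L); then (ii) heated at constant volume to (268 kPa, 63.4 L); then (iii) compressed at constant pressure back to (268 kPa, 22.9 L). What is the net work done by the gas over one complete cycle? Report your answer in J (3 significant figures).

W_net ≈ -4600 J

Leg (i): W = PᵢVᵢ ln(V_f/Vᵢ) = (6137) ln(63.4/22.9) = 6250 J.
Leg (ii): W = 0.
Leg (iii): W = PΔV = (268)(22.9 − 63.4) = -10854 J.
W_net = 6250 − 10854 = -4604 J.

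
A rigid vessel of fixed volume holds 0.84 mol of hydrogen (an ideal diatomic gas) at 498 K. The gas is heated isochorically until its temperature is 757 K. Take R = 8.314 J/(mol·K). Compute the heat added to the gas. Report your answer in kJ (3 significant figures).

Q ≈ 4.52 kJ

Constant volume ⇒ W = 0, so Q = ΔU = nCᵥΔT with Cᵥ = 5R/2 = 20.79 J/(mol·K).
ΔU = (0.84)(20.79)(757 − 498) = 4522 J.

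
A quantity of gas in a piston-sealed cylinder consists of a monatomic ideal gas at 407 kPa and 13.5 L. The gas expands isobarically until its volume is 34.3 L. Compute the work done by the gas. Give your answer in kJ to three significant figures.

Isobaric: W = P ΔV.
W = (407 kPa)(34.3 − 13.5 L) = (407)(20.8) = 8466 J.

W ≈ 8.47 kJ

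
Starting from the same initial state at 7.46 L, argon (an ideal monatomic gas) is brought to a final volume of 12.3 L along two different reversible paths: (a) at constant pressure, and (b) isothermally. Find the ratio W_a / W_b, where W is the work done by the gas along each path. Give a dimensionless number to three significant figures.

W_a / W_b ≈ 1.30

Path (a) isobaric: W = P₁(V₂ − V₁) → W_a/(P₁V₁) = 0.6488.
Path (b) isothermal: W = P₁V₁ ln(V₂/V₁) → W_b/(P₁V₁) = 0.5.
W_a / W_b = 0.6488 / 0.5 = 1.297.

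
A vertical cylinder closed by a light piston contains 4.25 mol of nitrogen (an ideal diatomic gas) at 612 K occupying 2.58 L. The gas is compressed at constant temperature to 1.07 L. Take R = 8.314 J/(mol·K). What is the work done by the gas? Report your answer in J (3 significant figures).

W ≈ -19000 J

Isothermal: W = nRT ln(V₂/V₁).
W = (4.25)(8.314)(612) × ln(1.07/2.58)
  = 21625 × -0.8801
W_by_gas = -19033 J.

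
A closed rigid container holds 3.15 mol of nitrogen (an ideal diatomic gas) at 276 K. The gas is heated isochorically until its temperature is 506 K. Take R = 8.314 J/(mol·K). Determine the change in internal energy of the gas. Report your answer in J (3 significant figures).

Constant volume ⇒ W = 0, so Q = ΔU = nCᵥΔT with Cᵥ = 5R/2 = 20.79 J/(mol·K).
ΔU = (3.15)(20.79)(506 − 276) = 15059 J.

ΔU ≈ 15100 J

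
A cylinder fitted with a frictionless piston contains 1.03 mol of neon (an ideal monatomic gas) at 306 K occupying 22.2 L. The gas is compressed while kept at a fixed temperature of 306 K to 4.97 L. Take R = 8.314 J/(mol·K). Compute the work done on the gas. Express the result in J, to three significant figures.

Isothermal: W = nRT ln(V₂/V₁).
W = (1.03)(8.314)(306) × ln(4.97/22.2)
  = 2620 × -1.497
W_by_gas = -3922 J; work on gas = −W_by = 3922 J.

W ≈ 3920 J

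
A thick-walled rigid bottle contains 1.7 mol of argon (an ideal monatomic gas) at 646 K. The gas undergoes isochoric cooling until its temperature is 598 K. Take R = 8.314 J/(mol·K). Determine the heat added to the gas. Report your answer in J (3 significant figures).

Q ≈ -1020 J

Constant volume ⇒ W = 0, so Q = ΔU = nCᵥΔT with Cᵥ = 3R/2 = 12.47 J/(mol·K).
ΔU = (1.7)(12.47)(598 − 646) = -1018 J.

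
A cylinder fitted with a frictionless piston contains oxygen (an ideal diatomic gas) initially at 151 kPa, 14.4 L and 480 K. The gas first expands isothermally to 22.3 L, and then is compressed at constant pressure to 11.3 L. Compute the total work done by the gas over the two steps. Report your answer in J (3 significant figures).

Step 1 (isothermal): W = P₁V₁ ln(V₂/V₁) = (2174) ln(22.3/14.4) = 951 J.
After step 1: P = 97.51 kPa, V = 22.3 L, T = 480 K.
Step 2 (isobaric): W = PΔV = (97.51 kPa)(11.3 − 22.3 L) = -1073 J.
W_total = 951 − 1073 = -121.6 J.

W_total ≈ -122 J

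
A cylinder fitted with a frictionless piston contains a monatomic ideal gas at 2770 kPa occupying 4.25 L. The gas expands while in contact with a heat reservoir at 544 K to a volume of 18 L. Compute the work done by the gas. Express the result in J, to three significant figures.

Isothermal: W = nRT ln(V₂/V₁) = P₁V₁ ln(V₂/V₁).
P₁V₁ = (2770 kPa)(4.25 L) = 11772 J.
W = 11772 × ln(18/4.25) = 11772 × 1.443
W_by_gas = 16993 J.

W ≈ 17000 J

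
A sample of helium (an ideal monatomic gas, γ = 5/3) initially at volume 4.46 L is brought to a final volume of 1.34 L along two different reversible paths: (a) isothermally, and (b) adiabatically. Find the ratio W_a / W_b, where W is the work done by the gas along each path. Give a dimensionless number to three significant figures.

Path (a) isothermal: W = P₁V₁ ln(V₂/V₁) → W_a/(P₁V₁) = -1.202.
Path (b) adiabatic: W = P₁V₁(1 − (V₁/V₂)^(γ−1))/(γ−1) → W_b/(P₁V₁) = -1.844.
W_a / W_b = -1.202 / -1.844 = 0.6522.

W_a / W_b ≈ 0.652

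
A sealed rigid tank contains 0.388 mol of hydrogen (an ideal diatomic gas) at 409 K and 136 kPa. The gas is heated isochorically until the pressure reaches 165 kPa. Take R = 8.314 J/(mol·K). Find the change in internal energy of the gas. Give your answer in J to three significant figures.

ΔU ≈ 703 J

Constant volume ⇒ W = 0, so Q = ΔU = nCᵥΔT with Cᵥ = 5R/2 = 20.79 J/(mol·K).
At constant V, T₂/T₁ = P₂/P₁ ⇒ ΔT = T₁(P₂/P₁ − 1) = 409·(165/136 − 1) = 87.21 K.
ΔU = (0.388)(20.79)(87.21) = 703.3 J.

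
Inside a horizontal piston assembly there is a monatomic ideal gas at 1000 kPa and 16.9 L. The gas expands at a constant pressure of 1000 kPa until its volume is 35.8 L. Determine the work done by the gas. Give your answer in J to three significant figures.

Isobaric: W = P ΔV.
W = (1000 kPa)(35.8 − 16.9 L) = (1000)(18.9) = 18900 J.

W ≈ 18900 J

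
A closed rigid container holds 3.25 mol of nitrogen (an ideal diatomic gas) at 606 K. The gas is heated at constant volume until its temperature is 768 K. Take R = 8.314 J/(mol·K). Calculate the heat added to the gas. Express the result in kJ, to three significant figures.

Constant volume ⇒ W = 0, so Q = ΔU = nCᵥΔT with Cᵥ = 5R/2 = 20.79 J/(mol·K).
ΔU = (3.25)(20.79)(768 − 606) = 10943 J.

Q ≈ 10.9 kJ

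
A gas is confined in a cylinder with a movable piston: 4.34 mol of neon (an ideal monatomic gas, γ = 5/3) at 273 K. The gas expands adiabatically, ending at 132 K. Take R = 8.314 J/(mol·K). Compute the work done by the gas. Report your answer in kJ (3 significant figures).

Adiabatic ⇒ Q = 0, so W_by = −ΔU = nCᵥ(T₁ − T₂).
Cᵥ = 3R/2 = 12.47 J/(mol·K).
W = (4.34)(12.47)(273 − 132) = 7632 J.

W ≈ 7.63 kJ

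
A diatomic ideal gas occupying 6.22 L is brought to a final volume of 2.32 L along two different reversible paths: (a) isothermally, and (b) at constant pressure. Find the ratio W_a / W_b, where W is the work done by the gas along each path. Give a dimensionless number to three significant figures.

Path (a) isothermal: W = P₁V₁ ln(V₂/V₁) → W_a/(P₁V₁) = -0.9862.
Path (b) isobaric: W = P₁(V₂ − V₁) → W_b/(P₁V₁) = -0.627.
W_a / W_b = -0.9862 / -0.627 = 1.573.

W_a / W_b ≈ 1.57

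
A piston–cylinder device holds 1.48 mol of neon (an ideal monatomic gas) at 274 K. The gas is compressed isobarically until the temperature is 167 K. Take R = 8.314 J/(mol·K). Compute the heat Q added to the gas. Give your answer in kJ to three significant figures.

Isobaric: W = nRΔT = (1.48)(8.314)(-107) = -1317 J.
ΔU = nCᵥΔT with Cᵥ = 3R/2: ΔU = (1.48)(12.47)(-107) = -1975 J.
Q = ΔU + W = -1975 − 1317 = -3292 J.

Q ≈ -3.29 kJ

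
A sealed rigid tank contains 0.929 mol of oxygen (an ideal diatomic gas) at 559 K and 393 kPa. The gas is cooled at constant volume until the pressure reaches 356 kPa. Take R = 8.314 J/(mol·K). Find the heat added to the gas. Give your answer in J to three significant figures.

Constant volume ⇒ W = 0, so Q = ΔU = nCᵥΔT with Cᵥ = 5R/2 = 20.79 J/(mol·K).
At constant V, T₂/T₁ = P₂/P₁ ⇒ ΔT = T₁(P₂/P₁ − 1) = 559·(356/393 − 1) = -52.63 K.
ΔU = (0.929)(20.79)(-52.63) = -1016 J.

Q ≈ -1020 J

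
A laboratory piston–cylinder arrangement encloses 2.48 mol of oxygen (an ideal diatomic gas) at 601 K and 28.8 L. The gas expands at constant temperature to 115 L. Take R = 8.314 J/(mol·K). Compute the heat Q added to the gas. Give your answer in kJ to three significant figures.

Q ≈ 17.2 kJ

Isothermal ⇒ ΔU = 0, so Q = W = nRT ln(V₂/V₁).
Q = (2.48)(8.314)(601) ln(115/28.8) = 12392 × 1.385 = 17157 J.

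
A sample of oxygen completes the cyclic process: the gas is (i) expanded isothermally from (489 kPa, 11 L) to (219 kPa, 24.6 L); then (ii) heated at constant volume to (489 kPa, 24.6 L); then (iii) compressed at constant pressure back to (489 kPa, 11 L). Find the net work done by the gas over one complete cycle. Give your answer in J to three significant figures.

Leg (i): W = PᵢVᵢ ln(V_f/Vᵢ) = (5379) ln(24.6/11) = 4329 J.
Leg (ii): W = 0.
Leg (iii): W = PΔV = (489)(11 − 24.6) = -6650 J.
W_net = 4329 − 6650 = -2321 J.

W_net ≈ -2320 J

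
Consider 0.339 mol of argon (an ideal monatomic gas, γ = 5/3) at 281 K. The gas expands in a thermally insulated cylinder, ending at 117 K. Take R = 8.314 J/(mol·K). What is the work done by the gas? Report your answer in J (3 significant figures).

Adiabatic ⇒ Q = 0, so W_by = −ΔU = nCᵥ(T₁ − T₂).
Cᵥ = 3R/2 = 12.47 J/(mol·K).
W = (0.339)(12.47)(281 − 117) = 693.3 J.

W ≈ 693 J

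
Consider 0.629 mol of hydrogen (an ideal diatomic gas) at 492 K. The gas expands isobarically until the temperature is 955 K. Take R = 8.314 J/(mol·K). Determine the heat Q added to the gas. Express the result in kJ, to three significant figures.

Isobaric: W = nRΔT = (0.629)(8.314)(463) = 2421 J.
ΔU = nCᵥΔT with Cᵥ = 5R/2: ΔU = (0.629)(20.79)(463) = 6053 J.
Q = ΔU + W = 6053 + 2421 = 8474 J.

Q ≈ 8.47 kJ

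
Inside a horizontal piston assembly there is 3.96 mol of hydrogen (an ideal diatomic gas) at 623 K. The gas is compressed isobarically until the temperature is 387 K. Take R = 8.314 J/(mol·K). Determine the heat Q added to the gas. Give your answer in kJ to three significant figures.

Q ≈ -27.2 kJ

Isobaric: W = nRΔT = (3.96)(8.314)(-236) = -7770 J.
ΔU = nCᵥΔT with Cᵥ = 5R/2: ΔU = (3.96)(20.79)(-236) = -19425 J.
Q = ΔU + W = -19425 − 7770 = -27195 J.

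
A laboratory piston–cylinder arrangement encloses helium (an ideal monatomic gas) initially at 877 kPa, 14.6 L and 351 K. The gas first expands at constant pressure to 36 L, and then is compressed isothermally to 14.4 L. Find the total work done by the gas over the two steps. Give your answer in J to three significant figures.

Step 1 (isobaric): W = PΔV = (877 kPa)(36 − 14.6 L) = 18768 J.
After step 1: P = 877 kPa, V = 36 L, T = 865.5 K.
Step 2 (isothermal): W = P₁V₁ ln(V₂/V₁) = (31572) ln(14.4/36) = -28929 J.
W_total = 18768 − 28929 = -10161 J.

W_total ≈ -10200 J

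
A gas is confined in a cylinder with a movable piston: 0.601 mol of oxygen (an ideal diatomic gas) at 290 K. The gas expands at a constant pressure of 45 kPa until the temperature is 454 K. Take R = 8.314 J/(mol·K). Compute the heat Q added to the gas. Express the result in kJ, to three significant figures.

Isobaric: W = nRΔT = (0.601)(8.314)(164) = 819.5 J.
ΔU = nCᵥΔT with Cᵥ = 5R/2: ΔU = (0.601)(20.79)(164) = 2049 J.
Q = ΔU + W = 2049 + 819.5 = 2868 J.

Q ≈ 2.87 kJ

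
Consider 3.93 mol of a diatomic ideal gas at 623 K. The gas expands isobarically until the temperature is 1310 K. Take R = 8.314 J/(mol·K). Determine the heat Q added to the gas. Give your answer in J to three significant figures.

Q ≈ 78600 J

Isobaric: W = nRΔT = (3.93)(8.314)(687) = 22447 J.
ΔU = nCᵥΔT with Cᵥ = 5R/2: ΔU = (3.93)(20.79)(687) = 56118 J.
Q = ΔU + W = 56118 + 22447 = 78565 J.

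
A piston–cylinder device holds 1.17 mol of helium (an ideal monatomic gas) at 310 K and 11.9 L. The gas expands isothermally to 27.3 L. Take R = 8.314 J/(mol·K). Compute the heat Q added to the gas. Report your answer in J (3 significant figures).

Isothermal ⇒ ΔU = 0, so Q = W = nRT ln(V₂/V₁).
Q = (1.17)(8.314)(310) ln(27.3/11.9) = 3015 × 0.8303 = 2504 J.

Q ≈ 2500 J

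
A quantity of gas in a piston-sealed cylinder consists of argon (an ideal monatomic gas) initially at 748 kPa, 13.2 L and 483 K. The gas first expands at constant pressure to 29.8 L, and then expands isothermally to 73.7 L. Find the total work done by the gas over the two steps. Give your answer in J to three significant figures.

W_total ≈ 32600 J

Step 1 (isobaric): W = PΔV = (748 kPa)(29.8 − 13.2 L) = 12417 J.
After step 1: P = 748 kPa, V = 29.8 L, T = 1090 K.
Step 2 (isothermal): W = P₁V₁ ln(V₂/V₁) = (22290) ln(73.7/29.8) = 20184 J.
W_total = 12417 + 20184 = 32601 J.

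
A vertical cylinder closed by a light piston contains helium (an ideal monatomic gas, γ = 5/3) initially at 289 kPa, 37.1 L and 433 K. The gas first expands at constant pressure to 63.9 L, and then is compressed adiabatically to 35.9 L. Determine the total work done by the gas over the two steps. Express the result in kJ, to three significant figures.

W_total ≈ -5.24 kJ

Step 1 (isobaric): W = PΔV = (289 kPa)(63.9 − 37.1 L) = 7745 J.
After step 1: P = 289 kPa, V = 63.9 L, T = 745.8 K.
Step 2 (adiabatic): W = (P₁V₁ − P₂V₂)/(γ−1) = (18467 − 27123)/0.667 = -12984 J.
W_total = 7745 − 12984 = -5239 J.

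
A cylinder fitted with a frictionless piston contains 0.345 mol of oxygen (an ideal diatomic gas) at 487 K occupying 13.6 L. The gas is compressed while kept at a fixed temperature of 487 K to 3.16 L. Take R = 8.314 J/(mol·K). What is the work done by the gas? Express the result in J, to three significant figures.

W ≈ -2040 J

Isothermal: W = nRT ln(V₂/V₁).
W = (0.345)(8.314)(487) × ln(3.16/13.6)
  = 1397 × -1.459
W_by_gas = -2039 J.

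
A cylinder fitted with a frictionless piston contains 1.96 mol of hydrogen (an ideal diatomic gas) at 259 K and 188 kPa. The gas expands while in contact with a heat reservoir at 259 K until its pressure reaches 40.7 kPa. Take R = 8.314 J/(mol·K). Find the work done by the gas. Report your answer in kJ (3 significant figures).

W ≈ 6.46 kJ

Isothermal process: W = nRT ln(V₂/V₁) = nRT ln(P₁/P₂).
W = (1.96)(8.314)(259) × ln(188/40.7)
  = 4221 × ln(4.619) = 4221 × 1.53
W_by_gas = 6458 J.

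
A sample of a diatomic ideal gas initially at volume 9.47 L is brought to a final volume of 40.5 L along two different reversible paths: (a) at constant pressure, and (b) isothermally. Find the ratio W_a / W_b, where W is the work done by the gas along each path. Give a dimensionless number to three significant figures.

W_a / W_b ≈ 2.25

Path (a) isobaric: W = P₁(V₂ − V₁) → W_a/(P₁V₁) = 3.277.
Path (b) isothermal: W = P₁V₁ ln(V₂/V₁) → W_b/(P₁V₁) = 1.453.
W_a / W_b = 3.277 / 1.453 = 2.255.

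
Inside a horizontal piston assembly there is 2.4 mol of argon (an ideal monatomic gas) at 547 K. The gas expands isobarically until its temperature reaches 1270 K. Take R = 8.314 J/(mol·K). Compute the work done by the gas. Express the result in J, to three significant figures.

W ≈ 14400 J

Isobaric: W = P ΔV = nR ΔT.
W = (2.4)(8.314)(1270 − 547) = 14426 J.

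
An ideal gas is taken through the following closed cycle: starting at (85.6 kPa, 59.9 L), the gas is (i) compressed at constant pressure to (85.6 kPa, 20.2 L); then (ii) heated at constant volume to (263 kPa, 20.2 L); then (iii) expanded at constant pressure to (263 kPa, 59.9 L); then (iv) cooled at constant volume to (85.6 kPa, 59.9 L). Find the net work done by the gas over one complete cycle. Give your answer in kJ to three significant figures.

Constant-volume legs do no work.
W(i) = (85.6)(20.2 − 59.9) = -3398 J; W(iii) = (263)(59.9 − 20.2) = 10441 J.
W_net = -3398 + 10441 = 7043 J (the clockwise enclosed area).

W_net ≈ 7.04 kJ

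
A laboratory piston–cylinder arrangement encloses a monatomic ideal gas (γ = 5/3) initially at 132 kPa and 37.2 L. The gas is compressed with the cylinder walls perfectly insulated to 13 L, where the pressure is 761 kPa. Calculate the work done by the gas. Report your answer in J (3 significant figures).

Adiabatic: W = (P₁V₁ − P₂V₂)/(γ − 1) with γ = 5/3.
P₁V₁ = 4910 J, P₂V₂ = 9893 J.
W = (4910 − 9893) / 0.6667 = -7474 J.

W ≈ -7470 J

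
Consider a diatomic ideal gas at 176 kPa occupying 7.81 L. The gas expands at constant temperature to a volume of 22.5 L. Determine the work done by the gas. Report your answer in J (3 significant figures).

W ≈ 1450 J

Isothermal: W = nRT ln(V₂/V₁) = P₁V₁ ln(V₂/V₁).
P₁V₁ = (176 kPa)(7.81 L) = 1375 J.
W = 1375 × ln(22.5/7.81) = 1375 × 1.058
W_by_gas = 1454 J.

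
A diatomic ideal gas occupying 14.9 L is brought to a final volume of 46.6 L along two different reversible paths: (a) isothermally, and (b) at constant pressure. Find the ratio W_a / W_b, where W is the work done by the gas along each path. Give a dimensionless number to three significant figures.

W_a / W_b ≈ 0.536

Path (a) isothermal: W = P₁V₁ ln(V₂/V₁) → W_a/(P₁V₁) = 1.14.
Path (b) isobaric: W = P₁(V₂ − V₁) → W_b/(P₁V₁) = 2.128.
W_a / W_b = 1.14 / 2.128 = 0.5359.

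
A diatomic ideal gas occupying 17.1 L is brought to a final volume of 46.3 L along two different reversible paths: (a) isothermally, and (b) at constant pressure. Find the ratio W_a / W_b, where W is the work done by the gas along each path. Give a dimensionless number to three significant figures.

W_a / W_b ≈ 0.583

Path (a) isothermal: W = P₁V₁ ln(V₂/V₁) → W_a/(P₁V₁) = 0.9961.
Path (b) isobaric: W = P₁(V₂ − V₁) → W_b/(P₁V₁) = 1.708.
W_a / W_b = 0.9961 / 1.708 = 0.5833.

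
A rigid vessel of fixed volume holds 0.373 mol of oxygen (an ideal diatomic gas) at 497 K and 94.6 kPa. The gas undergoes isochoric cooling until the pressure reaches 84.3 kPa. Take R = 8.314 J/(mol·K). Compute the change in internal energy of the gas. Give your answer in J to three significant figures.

Constant volume ⇒ W = 0, so Q = ΔU = nCᵥΔT with Cᵥ = 5R/2 = 20.79 J/(mol·K).
At constant V, T₂/T₁ = P₂/P₁ ⇒ ΔT = T₁(P₂/P₁ − 1) = 497·(84.3/94.6 − 1) = -54.11 K.
ΔU = (0.373)(20.79)(-54.11) = -419.5 J.

ΔU ≈ -420 J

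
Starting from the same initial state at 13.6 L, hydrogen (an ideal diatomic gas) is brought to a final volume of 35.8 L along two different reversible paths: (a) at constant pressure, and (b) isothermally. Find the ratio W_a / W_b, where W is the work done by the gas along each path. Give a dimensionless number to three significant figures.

W_a / W_b ≈ 1.69

Path (a) isobaric: W = P₁(V₂ − V₁) → W_a/(P₁V₁) = 1.632.
Path (b) isothermal: W = P₁V₁ ln(V₂/V₁) → W_b/(P₁V₁) = 0.9679.
W_a / W_b = 1.632 / 0.9679 = 1.687.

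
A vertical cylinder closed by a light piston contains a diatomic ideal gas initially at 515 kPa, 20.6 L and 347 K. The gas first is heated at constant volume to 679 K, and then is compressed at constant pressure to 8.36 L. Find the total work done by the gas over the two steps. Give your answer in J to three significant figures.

W_total ≈ -12300 J

Step 1 (isochoric): W = 0 (constant volume).
After step 1: P = 1008 kPa (V unchanged).
Step 2 (isobaric): W = PΔV = (1008 kPa)(8.36 − 20.6 L) = -12335 J.
W_total = 0 − 12335 = -12335 J.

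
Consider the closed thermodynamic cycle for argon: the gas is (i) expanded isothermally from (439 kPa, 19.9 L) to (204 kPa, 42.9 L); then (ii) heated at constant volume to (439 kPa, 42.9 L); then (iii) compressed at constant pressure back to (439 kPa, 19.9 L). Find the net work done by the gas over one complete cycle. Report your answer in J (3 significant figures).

W_net ≈ -3390 J

Leg (i): W = PᵢVᵢ ln(V_f/Vᵢ) = (8736) ln(42.9/19.9) = 6711 J.
Leg (ii): W = 0.
Leg (iii): W = PΔV = (439)(19.9 − 42.9) = -10097 J.
W_net = 6711 − 10097 = -3386 J.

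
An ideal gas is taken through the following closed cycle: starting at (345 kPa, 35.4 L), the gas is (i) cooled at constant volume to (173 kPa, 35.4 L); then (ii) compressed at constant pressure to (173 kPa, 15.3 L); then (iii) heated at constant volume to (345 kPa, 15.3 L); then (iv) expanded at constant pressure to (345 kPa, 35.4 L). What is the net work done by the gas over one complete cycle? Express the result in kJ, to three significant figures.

W_net ≈ 3.46 kJ

Constant-volume legs do no work.
W(ii) = (173)(15.3 − 35.4) = -3477 J; W(iv) = (345)(35.4 − 15.3) = 6934 J.
W_net = -3477 + 6934 = 3457 J (the clockwise enclosed area).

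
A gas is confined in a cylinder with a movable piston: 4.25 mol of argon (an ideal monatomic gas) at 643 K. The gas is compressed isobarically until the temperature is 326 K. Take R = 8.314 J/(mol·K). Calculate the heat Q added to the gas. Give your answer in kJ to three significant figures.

Isobaric: W = nRΔT = (4.25)(8.314)(-317) = -11201 J.
ΔU = nCᵥΔT with Cᵥ = 3R/2: ΔU = (4.25)(12.47)(-317) = -16802 J.
Q = ΔU + W = -16802 − 11201 = -28003 J.

Q ≈ -28.0 kJ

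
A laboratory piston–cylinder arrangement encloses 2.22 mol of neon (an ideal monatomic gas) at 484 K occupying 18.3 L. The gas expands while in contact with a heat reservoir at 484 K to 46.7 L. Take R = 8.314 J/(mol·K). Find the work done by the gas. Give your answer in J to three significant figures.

Isothermal: W = nRT ln(V₂/V₁).
W = (2.22)(8.314)(484) × ln(46.7/18.3)
  = 8933 × 0.9368
W_by_gas = 8369 J.

W ≈ 8370 J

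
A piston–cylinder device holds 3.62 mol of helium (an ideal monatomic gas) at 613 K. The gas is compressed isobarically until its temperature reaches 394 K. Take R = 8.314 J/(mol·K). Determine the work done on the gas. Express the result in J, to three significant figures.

Isobaric: W = P ΔV = nR ΔT.
W = (3.62)(8.314)(394 − 613) = -6591 J.
Work on gas = −W_by = 6591 J.

W ≈ 6590 J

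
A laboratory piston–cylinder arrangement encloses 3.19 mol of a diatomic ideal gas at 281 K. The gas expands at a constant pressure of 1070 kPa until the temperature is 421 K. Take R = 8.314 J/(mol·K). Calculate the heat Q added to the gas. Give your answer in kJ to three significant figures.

Q ≈ 13.0 kJ

Isobaric: W = nRΔT = (3.19)(8.314)(140) = 3713 J.
ΔU = nCᵥΔT with Cᵥ = 5R/2: ΔU = (3.19)(20.79)(140) = 9283 J.
Q = ΔU + W = 9283 + 3713 = 12996 J.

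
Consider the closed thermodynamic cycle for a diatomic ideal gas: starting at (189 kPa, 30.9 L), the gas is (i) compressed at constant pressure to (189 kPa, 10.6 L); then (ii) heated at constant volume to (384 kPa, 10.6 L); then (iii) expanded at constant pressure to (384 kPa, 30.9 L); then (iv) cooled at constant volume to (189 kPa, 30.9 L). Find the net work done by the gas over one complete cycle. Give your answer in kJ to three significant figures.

Constant-volume legs do no work.
W(i) = (189)(10.6 − 30.9) = -3837 J; W(iii) = (384)(30.9 − 10.6) = 7795 J.
W_net = -3837 + 7795 = 3958 J (the clockwise enclosed area).

W_net ≈ 3.96 kJ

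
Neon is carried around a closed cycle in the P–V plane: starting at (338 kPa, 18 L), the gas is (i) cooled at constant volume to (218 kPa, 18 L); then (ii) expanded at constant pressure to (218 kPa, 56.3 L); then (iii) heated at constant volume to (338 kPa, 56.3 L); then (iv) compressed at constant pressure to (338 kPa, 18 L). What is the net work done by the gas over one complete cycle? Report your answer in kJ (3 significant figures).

W_net ≈ -4.60 kJ

Constant-volume legs do no work.
W(ii) = (218)(56.3 − 18) = 8349 J; W(iv) = (338)(18 − 56.3) = -12945 J.
W_net = 8349 − 12945 = -4596 J (the counter-clockwise enclosed area).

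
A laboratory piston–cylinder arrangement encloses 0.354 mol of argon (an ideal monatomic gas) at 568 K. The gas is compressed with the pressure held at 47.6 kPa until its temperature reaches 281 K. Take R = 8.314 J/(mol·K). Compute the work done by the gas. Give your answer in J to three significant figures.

W ≈ -845 J

Isobaric: W = P ΔV = nR ΔT.
W = (0.354)(8.314)(281 − 568) = -844.7 J.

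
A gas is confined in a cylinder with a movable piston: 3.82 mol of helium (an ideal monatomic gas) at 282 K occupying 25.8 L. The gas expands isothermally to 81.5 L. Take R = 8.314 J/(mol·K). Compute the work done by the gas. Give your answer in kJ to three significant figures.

Isothermal: W = nRT ln(V₂/V₁).
W = (3.82)(8.314)(282) × ln(81.5/25.8)
  = 8956 × 1.15
W_by_gas = 10302 J.

W ≈ 10.3 kJ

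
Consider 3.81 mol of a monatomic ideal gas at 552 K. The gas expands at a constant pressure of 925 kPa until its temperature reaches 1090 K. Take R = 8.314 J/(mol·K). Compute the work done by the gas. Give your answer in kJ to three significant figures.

Isobaric: W = P ΔV = nR ΔT.
W = (3.81)(8.314)(1090 − 552) = 17042 J.

W ≈ 17.0 kJ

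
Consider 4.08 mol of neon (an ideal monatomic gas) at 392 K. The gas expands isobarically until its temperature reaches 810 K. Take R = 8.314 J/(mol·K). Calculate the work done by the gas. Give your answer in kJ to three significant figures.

Isobaric: W = P ΔV = nR ΔT.
W = (4.08)(8.314)(810 − 392) = 14179 J.

W ≈ 14.2 kJ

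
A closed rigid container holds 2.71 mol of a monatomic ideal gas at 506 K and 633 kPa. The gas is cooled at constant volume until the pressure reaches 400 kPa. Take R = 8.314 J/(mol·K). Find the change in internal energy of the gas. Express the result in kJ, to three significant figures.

Constant volume ⇒ W = 0, so Q = ΔU = nCᵥΔT with Cᵥ = 3R/2 = 12.47 J/(mol·K).
At constant V, T₂/T₁ = P₂/P₁ ⇒ ΔT = T₁(P₂/P₁ − 1) = 506·(400/633 − 1) = -186.3 K.
ΔU = (2.71)(12.47)(-186.3) = -6295 J.

ΔU ≈ -6.29 kJ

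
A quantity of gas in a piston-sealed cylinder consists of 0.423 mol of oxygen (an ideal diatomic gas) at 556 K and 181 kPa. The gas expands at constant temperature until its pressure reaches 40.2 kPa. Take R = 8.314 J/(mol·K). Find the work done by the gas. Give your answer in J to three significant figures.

W ≈ 2940 J

Isothermal process: W = nRT ln(V₂/V₁) = nRT ln(P₁/P₂).
W = (0.423)(8.314)(556) × ln(181/40.2)
  = 1955 × ln(4.502) = 1955 × 1.505
W_by_gas = 2942 J.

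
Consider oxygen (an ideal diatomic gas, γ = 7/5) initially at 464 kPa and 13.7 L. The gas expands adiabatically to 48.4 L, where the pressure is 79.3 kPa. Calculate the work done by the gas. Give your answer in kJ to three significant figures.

W ≈ 6.30 kJ

Adiabatic: W = (P₁V₁ − P₂V₂)/(γ − 1) with γ = 7/5.
P₁V₁ = 6357 J, P₂V₂ = 3838 J.
W = (6357 − 3838) / 0.4 = 6297 J.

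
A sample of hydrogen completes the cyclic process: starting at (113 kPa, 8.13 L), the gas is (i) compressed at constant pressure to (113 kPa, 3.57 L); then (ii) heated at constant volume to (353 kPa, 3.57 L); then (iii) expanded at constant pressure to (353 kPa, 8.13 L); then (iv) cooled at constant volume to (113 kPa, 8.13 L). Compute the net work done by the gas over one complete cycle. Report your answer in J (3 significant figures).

W_net ≈ 1090 J

Constant-volume legs do no work.
W(i) = (113)(3.57 − 8.13) = -515.3 J; W(iii) = (353)(8.13 − 3.57) = 1610 J.
W_net = -515.3 + 1610 = 1094 J (the clockwise enclosed area).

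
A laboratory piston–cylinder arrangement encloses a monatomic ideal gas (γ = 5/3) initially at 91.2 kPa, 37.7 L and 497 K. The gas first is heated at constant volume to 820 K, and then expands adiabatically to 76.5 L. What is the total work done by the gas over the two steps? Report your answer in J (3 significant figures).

Step 1 (isochoric): W = 0 (constant volume).
After step 1: P = 150.5 kPa (V unchanged).
Step 2 (adiabatic): W = (P₁V₁ − P₂V₂)/(γ−1) = (5673 − 3539)/0.667 = 3200 J.
W_total = 0 + 3200 = 3200 J.

W_total ≈ 3200 J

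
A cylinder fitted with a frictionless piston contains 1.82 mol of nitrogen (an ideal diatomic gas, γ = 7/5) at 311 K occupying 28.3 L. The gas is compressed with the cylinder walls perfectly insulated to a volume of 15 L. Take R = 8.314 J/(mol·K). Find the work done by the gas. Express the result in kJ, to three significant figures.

Adiabatic: TV^(γ−1) = const with γ = 7/5.
T₂ = T₁ (V₁/V₂)^(γ−1) = 311 × (28.3/15)^0.4 = 311 × 1.289 = 400.9 K.
W_by = nCᵥ(T₁ − T₂) = (1.82)(20.79)(311 − 400.9) = -3401 J.

W ≈ -3.40 kJ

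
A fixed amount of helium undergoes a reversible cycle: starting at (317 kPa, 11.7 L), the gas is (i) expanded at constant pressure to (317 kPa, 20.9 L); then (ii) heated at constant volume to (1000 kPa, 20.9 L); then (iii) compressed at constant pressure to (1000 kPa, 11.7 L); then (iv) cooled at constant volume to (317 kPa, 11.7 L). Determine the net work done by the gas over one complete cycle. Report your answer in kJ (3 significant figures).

W_net ≈ -6.28 kJ

Constant-volume legs do no work.
W(i) = (317)(20.9 − 11.7) = 2916 J; W(iii) = (1000)(11.7 − 20.9) = -9200 J.
W_net = 2916 − 9200 = -6284 J (the counter-clockwise enclosed area).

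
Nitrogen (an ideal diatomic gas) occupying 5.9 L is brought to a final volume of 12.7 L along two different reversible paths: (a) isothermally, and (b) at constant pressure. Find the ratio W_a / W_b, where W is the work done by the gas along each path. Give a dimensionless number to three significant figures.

Path (a) isothermal: W = P₁V₁ ln(V₂/V₁) → W_a/(P₁V₁) = 0.7666.
Path (b) isobaric: W = P₁(V₂ − V₁) → W_b/(P₁V₁) = 1.153.
W_a / W_b = 0.7666 / 1.153 = 0.6652.

W_a / W_b ≈ 0.665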